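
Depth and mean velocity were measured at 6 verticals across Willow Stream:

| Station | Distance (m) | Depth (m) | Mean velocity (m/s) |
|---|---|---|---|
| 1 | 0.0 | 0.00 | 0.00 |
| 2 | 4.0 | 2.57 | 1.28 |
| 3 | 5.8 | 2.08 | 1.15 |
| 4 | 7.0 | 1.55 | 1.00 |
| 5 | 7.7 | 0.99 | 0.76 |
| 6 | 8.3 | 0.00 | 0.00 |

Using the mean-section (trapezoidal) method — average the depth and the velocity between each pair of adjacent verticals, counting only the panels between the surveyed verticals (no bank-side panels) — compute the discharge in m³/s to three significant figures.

Panel 1-2: Δb = 4 m, d̄ = (0.00+2.57)/2 = 1.285, v̄ = (0.00+1.28)/2 = 0.64 → q = 4×1.285×0.64 = 3.290 m³/s
Panel 2-3: Δb = 1.8 m, d̄ = (2.57+2.08)/2 = 2.325, v̄ = (1.28+1.15)/2 = 1.215 → q = 1.8×2.325×1.215 = 5.085 m³/s
Panel 3-4: Δb = 1.2 m, d̄ = (2.08+1.55)/2 = 1.815, v̄ = (1.15+1.00)/2 = 1.075 → q = 1.2×1.815×1.075 = 2.341 m³/s
Panel 4-5: Δb = 0.7 m, d̄ = (1.55+0.99)/2 = 1.27, v̄ = (1.00+0.76)/2 = 0.88 → q = 0.7×1.27×0.88 = 0.7823 m³/s
Panel 5-6: Δb = 0.6 m, d̄ = (0.99+0.00)/2 = 0.495, v̄ = (0.76+0.00)/2 = 0.38 → q = 0.6×0.495×0.38 = 0.1129 m³/s
Q = Σ q = 11.61 m³/s

11.6 m³/s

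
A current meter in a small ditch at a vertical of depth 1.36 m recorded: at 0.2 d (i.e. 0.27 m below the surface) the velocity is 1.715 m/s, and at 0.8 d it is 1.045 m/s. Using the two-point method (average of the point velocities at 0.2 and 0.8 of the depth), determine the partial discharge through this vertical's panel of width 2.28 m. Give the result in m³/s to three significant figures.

v̄ = (1.715 + 1.045) / 2 = 1.380 m/s
q = v̄ × d × w = 1.380 × 1.36 × 2.28 = 4.279 m³/s

4.28 m³/s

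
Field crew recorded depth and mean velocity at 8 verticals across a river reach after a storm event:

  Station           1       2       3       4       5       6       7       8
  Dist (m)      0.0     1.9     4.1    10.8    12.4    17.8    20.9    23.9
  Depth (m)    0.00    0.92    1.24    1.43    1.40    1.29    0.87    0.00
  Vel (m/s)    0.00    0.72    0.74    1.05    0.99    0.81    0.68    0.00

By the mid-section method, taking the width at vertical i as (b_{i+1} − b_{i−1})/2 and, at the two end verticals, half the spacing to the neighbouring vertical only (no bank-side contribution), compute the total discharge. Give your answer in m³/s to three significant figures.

w_2 = (4.1 − 0.0)/2 = 2.05 m; q_2 = 0.72 × 0.92 × 2.05 = 1.358 m³/s
w_3 = (10.8 − 1.9)/2 = 4.45 m; q_3 = 0.74 × 1.24 × 4.45 = 4.083 m³/s
w_4 = (12.4 − 4.1)/2 = 4.15 m; q_4 = 1.05 × 1.43 × 4.15 = 6.231 m³/s
w_5 = (17.8 − 10.8)/2 = 3.5 m; q_5 = 0.99 × 1.40 × 3.5 = 4.851 m³/s
w_6 = (20.9 − 12.4)/2 = 4.25 m; q_6 = 0.81 × 1.29 × 4.25 = 4.441 m³/s
w_7 = (23.9 − 17.8)/2 = 3.05 m; q_7 = 0.68 × 0.87 × 3.05 = 1.804 m³/s
Stations 1, 8 contribute zero (depth or velocity is 0).
Q = Σ qᵢ = 22.77 m³/s

22.8 m³/s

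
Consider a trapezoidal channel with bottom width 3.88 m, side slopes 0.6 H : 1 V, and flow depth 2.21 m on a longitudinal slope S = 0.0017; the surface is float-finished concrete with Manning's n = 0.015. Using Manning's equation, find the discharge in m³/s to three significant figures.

A = (b + z·y)·y = (3.88 + 0.6×2.21)×2.21 = 11.51 m²
P = b + 2y√(1+z²) = 3.88 + 2×2.21×√(1+0.6²) = 9.035 m
R = A/P = 11.51/9.035 = 1.273 m
Q = (1/n)·A·R^(2/3)·S^(1/2) = (1/0.015) × 11.51 × 1.273^(2/3) × 0.0017^(1/2) = 37.16 m³/s

37.2 m³/s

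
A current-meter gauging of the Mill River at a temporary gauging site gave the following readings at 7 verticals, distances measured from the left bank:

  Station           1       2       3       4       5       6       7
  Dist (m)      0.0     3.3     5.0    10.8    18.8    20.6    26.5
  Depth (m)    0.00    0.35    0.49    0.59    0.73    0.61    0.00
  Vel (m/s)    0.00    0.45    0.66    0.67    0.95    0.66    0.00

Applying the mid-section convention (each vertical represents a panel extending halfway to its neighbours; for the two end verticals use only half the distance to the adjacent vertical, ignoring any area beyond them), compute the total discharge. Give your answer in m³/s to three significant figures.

9.28 m³/s

w_2 = (5.0 − 0.0)/2 = 2.5 m; q_2 = 0.45 × 0.35 × 2.5 = 0.3938 m³/s
w_3 = (10.8 − 3.3)/2 = 3.75 m; q_3 = 0.66 × 0.49 × 3.75 = 1.213 m³/s
w_4 = (18.8 − 5.0)/2 = 6.9 m; q_4 = 0.67 × 0.59 × 6.9 = 2.728 m³/s
w_5 = (20.6 − 10.8)/2 = 4.9 m; q_5 = 0.95 × 0.73 × 4.9 = 3.398 m³/s
w_6 = (26.5 − 18.8)/2 = 3.85 m; q_6 = 0.66 × 0.61 × 3.85 = 1.550 m³/s
Stations 1, 7 contribute zero (depth or velocity is 0).
Q = Σ qᵢ = 9.282 m³/s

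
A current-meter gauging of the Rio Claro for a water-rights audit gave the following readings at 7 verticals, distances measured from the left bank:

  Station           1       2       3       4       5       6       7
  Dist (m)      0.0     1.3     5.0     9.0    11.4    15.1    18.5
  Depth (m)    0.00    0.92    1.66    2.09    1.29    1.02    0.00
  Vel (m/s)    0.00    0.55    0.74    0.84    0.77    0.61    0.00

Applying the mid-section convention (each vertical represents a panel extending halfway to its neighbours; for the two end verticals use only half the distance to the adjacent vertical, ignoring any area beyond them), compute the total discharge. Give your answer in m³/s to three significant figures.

w_2 = (5.0 − 0.0)/2 = 2.5 m; q_2 = 0.55 × 0.92 × 2.5 = 1.265 m³/s
w_3 = (9.0 − 1.3)/2 = 3.85 m; q_3 = 0.74 × 1.66 × 3.85 = 4.729 m³/s
w_4 = (11.4 − 5.0)/2 = 3.2 m; q_4 = 0.84 × 2.09 × 3.2 = 5.618 m³/s
w_5 = (15.1 − 9.0)/2 = 3.05 m; q_5 = 0.77 × 1.29 × 3.05 = 3.030 m³/s
w_6 = (18.5 − 11.4)/2 = 3.55 m; q_6 = 0.61 × 1.02 × 3.55 = 2.209 m³/s
Stations 1, 7 contribute zero (depth or velocity is 0).
Q = Σ qᵢ = 16.85 m³/s

16.9 m³/s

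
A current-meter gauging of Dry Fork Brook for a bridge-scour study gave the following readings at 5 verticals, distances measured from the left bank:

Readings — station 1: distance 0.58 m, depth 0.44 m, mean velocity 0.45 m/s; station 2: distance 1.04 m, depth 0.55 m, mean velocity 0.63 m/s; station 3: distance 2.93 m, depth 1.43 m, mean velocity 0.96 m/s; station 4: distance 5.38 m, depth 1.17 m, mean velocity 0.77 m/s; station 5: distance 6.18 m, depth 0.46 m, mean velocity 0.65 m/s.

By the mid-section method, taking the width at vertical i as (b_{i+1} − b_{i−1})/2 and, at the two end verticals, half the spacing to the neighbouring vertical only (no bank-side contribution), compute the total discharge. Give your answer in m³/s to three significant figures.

w_1 = (1.04 − 0.58)/2 = 0.23 m; q_1 = 0.45 × 0.44 × 0.23 = 0.04554 m³/s
w_2 = (2.93 − 0.58)/2 = 1.175 m; q_2 = 0.63 × 0.55 × 1.175 = 0.4071 m³/s
w_3 = (5.38 − 1.04)/2 = 2.17 m; q_3 = 0.96 × 1.43 × 2.17 = 2.979 m³/s
w_4 = (6.18 − 2.93)/2 = 1.625 m; q_4 = 0.77 × 1.17 × 1.625 = 1.464 m³/s
w_5 = (6.18 − 5.38)/2 = 0.4 m; q_5 = 0.65 × 0.46 × 0.4 = 0.1196 m³/s
Q = Σ qᵢ = 5.015 m³/s

5.02 m³/s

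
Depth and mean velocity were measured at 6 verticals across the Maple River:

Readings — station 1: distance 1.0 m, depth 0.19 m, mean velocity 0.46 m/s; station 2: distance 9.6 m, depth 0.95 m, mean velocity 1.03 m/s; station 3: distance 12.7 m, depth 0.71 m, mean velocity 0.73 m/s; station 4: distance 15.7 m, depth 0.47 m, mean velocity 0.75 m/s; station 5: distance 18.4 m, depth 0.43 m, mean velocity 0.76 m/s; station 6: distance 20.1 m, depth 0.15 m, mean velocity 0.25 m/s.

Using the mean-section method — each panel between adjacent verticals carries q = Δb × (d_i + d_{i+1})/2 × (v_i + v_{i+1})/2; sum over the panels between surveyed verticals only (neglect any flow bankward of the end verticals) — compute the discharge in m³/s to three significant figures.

Panel 1-2: Δb = 8.6 m, d̄ = (0.19+0.95)/2 = 0.57, v̄ = (0.46+1.03)/2 = 0.745 → q = 8.6×0.57×0.745 = 3.652 m³/s
Panel 2-3: Δb = 3.1 m, d̄ = (0.95+0.71)/2 = 0.83, v̄ = (1.03+0.73)/2 = 0.88 → q = 3.1×0.83×0.88 = 2.264 m³/s
Panel 3-4: Δb = 3 m, d̄ = (0.71+0.47)/2 = 0.59, v̄ = (0.73+0.75)/2 = 0.74 → q = 3×0.59×0.74 = 1.310 m³/s
Panel 4-5: Δb = 2.7 m, d̄ = (0.47+0.43)/2 = 0.45, v̄ = (0.75+0.76)/2 = 0.755 → q = 2.7×0.45×0.755 = 0.9173 m³/s
Panel 5-6: Δb = 1.7 m, d̄ = (0.43+0.15)/2 = 0.29, v̄ = (0.76+0.25)/2 = 0.505 → q = 1.7×0.29×0.505 = 0.2490 m³/s
Q = Σ q = 8.392 m³/s

8.39 m³/s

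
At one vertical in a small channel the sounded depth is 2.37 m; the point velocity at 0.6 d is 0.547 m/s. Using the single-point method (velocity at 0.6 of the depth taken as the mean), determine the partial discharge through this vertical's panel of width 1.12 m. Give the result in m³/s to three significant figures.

1.45 m³/s

v̄ = v₀.₆ = 0.547 m/s
q = v̄ × d × w = 0.5470 × 2.37 × 1.12 = 1.452 m³/s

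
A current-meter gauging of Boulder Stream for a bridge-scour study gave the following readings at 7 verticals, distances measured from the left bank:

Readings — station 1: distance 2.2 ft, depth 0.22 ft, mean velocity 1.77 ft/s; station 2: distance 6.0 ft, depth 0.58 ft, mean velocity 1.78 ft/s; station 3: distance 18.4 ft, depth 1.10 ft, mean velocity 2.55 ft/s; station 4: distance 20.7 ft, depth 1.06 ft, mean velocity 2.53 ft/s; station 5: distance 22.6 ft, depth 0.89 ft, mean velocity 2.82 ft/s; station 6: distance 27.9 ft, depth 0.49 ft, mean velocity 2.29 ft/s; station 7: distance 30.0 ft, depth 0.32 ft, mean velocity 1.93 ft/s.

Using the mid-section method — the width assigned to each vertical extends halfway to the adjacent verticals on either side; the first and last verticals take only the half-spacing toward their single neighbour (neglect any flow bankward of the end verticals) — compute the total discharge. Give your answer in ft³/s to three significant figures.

w_1 = (6.0 − 2.2)/2 = 1.9 ft; q_1 = 1.77 × 0.22 × 1.9 = 0.7399 ft³/s
w_2 = (18.4 − 2.2)/2 = 8.1 ft; q_2 = 1.78 × 0.58 × 8.1 = 8.362 ft³/s
w_3 = (20.7 − 6.0)/2 = 7.35 ft; q_3 = 2.55 × 1.10 × 7.35 = 20.62 ft³/s
w_4 = (22.6 − 18.4)/2 = 2.1 ft; q_4 = 2.53 × 1.06 × 2.1 = 5.632 ft³/s
w_5 = (27.9 − 20.7)/2 = 3.6 ft; q_5 = 2.82 × 0.89 × 3.6 = 9.035 ft³/s
w_6 = (30.0 − 22.6)/2 = 3.7 ft; q_6 = 2.29 × 0.49 × 3.7 = 4.152 ft³/s
w_7 = (30.0 − 27.9)/2 = 1.05 ft; q_7 = 1.93 × 0.32 × 1.05 = 0.6485 ft³/s
Q = Σ qᵢ = 49.19 ft³/s

49.2 ft³/s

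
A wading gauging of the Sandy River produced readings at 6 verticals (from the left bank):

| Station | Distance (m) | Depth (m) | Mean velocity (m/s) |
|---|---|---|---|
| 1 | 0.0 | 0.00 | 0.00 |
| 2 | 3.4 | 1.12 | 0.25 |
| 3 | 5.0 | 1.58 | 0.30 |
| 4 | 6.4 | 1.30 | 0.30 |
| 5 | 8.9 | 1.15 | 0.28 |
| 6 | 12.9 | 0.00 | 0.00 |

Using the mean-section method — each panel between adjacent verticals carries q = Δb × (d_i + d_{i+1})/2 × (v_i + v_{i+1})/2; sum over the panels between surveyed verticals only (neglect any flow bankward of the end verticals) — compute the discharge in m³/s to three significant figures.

Panel 1-2: Δb = 3.4 m, d̄ = (0.00+1.12)/2 = 0.56, v̄ = (0.00+0.25)/2 = 0.125 → q = 3.4×0.56×0.125 = 0.2380 m³/s
Panel 2-3: Δb = 1.6 m, d̄ = (1.12+1.58)/2 = 1.35, v̄ = (0.25+0.30)/2 = 0.275 → q = 1.6×1.35×0.275 = 0.5940 m³/s
Panel 3-4: Δb = 1.4 m, d̄ = (1.58+1.30)/2 = 1.44, v̄ = (0.30+0.30)/2 = 0.3 → q = 1.4×1.44×0.3 = 0.6048 m³/s
Panel 4-5: Δb = 2.5 m, d̄ = (1.30+1.15)/2 = 1.225, v̄ = (0.30+0.28)/2 = 0.29 → q = 2.5×1.225×0.29 = 0.8881 m³/s
Panel 5-6: Δb = 4 m, d̄ = (1.15+0.00)/2 = 0.575, v̄ = (0.28+0.00)/2 = 0.14 → q = 4×0.575×0.14 = 0.3220 m³/s
Q = Σ q = 2.647 m³/s

2.65 m³/s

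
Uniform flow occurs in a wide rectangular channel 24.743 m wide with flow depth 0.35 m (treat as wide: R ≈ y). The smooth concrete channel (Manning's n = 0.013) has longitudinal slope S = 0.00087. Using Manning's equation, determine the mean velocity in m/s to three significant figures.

1.13 m/s

A = b·y = 24.743 × 0.35 = 8.660 m²
Wide channel: R ≈ y = 0.35 m
Q = (1/n)·A·R^(2/3)·S^(1/2) = (1/0.013) × 8.660 × 0.3500^(2/3) × 0.00087^(1/2) = 9.758 m³/s
V = Q/A = 9.758/8.660 = 1.127 m/s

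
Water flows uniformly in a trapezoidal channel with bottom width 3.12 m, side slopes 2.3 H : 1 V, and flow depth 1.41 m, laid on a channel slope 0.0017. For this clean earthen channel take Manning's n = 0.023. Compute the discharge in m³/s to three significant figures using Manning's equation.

14.8 m³/s

A = (b + z·y)·y = (3.12 + 2.3×1.41)×1.41 = 8.972 m²
P = b + 2y√(1+z²) = 3.12 + 2×1.41×√(1+2.3²) = 10.19 m
R = A/P = 8.972/10.19 = 0.8802 m
Q = (1/n)·A·R^(2/3)·S^(1/2) = (1/0.023) × 8.972 × 0.8802^(2/3) × 0.0017^(1/2) = 14.77 m³/s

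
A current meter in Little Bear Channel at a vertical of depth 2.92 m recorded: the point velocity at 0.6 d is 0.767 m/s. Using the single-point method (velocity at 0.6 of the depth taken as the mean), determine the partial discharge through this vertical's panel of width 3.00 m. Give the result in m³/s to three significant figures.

6.72 m³/s

v̄ = v₀.₆ = 0.767 m/s
q = v̄ × d × w = 0.7670 × 2.92 × 3.00 = 6.719 m³/s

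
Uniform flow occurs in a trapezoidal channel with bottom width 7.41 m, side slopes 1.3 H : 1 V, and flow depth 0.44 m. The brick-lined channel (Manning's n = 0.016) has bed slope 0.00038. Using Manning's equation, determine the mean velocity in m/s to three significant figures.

A = (b + z·y)·y = (7.41 + 1.3×0.44)×0.44 = 3.512 m²
P = b + 2y√(1+z²) = 7.41 + 2×0.44×√(1+1.3²) = 8.853 m
R = A/P = 3.512/8.853 = 0.3967 m
Q = (1/n)·A·R^(2/3)·S^(1/2) = (1/0.016) × 3.512 × 0.3967^(2/3) × 0.00038^(1/2) = 2.310 m³/s
V = Q/A = 2.310/3.512 = 0.6578 m/s

0.658 m/s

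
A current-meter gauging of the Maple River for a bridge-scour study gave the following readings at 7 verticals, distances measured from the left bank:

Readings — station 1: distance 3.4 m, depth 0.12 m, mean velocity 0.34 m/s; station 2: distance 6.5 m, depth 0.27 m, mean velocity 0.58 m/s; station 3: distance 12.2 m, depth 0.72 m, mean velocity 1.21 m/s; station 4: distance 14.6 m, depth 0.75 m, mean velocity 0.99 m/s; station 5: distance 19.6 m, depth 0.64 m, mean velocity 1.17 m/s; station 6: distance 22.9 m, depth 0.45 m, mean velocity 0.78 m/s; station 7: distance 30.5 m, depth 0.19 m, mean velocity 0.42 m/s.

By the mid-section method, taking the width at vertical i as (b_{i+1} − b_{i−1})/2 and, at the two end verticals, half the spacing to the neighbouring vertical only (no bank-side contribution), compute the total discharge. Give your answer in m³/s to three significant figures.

w_1 = (6.5 − 3.4)/2 = 1.55 m; q_1 = 0.34 × 0.12 × 1.55 = 0.06324 m³/s
w_2 = (12.2 − 3.4)/2 = 4.4 m; q_2 = 0.58 × 0.27 × 4.4 = 0.6890 m³/s
w_3 = (14.6 − 6.5)/2 = 4.05 m; q_3 = 1.21 × 0.72 × 4.05 = 3.528 m³/s
w_4 = (19.6 − 12.2)/2 = 3.7 m; q_4 = 0.99 × 0.75 × 3.7 = 2.747 m³/s
w_5 = (22.9 − 14.6)/2 = 4.15 m; q_5 = 1.17 × 0.64 × 4.15 = 3.108 m³/s
w_6 = (30.5 − 19.6)/2 = 5.45 m; q_6 = 0.78 × 0.45 × 5.45 = 1.913 m³/s
w_7 = (30.5 − 22.9)/2 = 3.8 m; q_7 = 0.42 × 0.19 × 3.8 = 0.3032 m³/s
Q = Σ qᵢ = 12.35 m³/s

12.4 m³/s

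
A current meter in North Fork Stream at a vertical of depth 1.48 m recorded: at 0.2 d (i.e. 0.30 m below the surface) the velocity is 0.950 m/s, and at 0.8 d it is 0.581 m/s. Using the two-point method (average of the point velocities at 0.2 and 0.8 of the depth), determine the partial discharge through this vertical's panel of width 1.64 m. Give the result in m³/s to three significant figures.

v̄ = (0.950 + 0.581) / 2 = 0.7655 m/s
q = v̄ × d × w = 0.7655 × 1.48 × 1.64 = 1.858 m³/s

1.86 m³/s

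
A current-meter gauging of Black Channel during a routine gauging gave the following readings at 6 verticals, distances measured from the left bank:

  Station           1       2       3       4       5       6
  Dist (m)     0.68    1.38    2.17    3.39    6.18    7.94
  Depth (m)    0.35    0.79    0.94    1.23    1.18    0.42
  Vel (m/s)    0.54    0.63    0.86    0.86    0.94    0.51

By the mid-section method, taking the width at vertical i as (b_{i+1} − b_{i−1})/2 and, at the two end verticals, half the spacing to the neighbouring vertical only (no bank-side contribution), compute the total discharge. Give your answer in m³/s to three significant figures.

w_1 = (1.38 − 0.68)/2 = 0.35 m; q_1 = 0.54 × 0.35 × 0.35 = 0.06615 m³/s
w_2 = (2.17 − 0.68)/2 = 0.745 m; q_2 = 0.63 × 0.79 × 0.745 = 0.3708 m³/s
w_3 = (3.39 − 1.38)/2 = 1.005 m; q_3 = 0.86 × 0.94 × 1.005 = 0.8124 m³/s
w_4 = (6.18 − 2.17)/2 = 2.005 m; q_4 = 0.86 × 1.23 × 2.005 = 2.121 m³/s
w_5 = (7.94 − 3.39)/2 = 2.275 m; q_5 = 0.94 × 1.18 × 2.275 = 2.523 m³/s
w_6 = (7.94 − 6.18)/2 = 0.88 m; q_6 = 0.51 × 0.42 × 0.88 = 0.1885 m³/s
Q = Σ qᵢ = 6.082 m³/s

6.08 m³/s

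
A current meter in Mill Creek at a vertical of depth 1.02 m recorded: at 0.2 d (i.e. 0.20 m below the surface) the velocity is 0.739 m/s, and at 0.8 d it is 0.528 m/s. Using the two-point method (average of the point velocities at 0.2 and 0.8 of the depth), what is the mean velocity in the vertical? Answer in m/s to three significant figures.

v̄ = (0.739 + 0.528) / 2 = 0.6335 m/s

0.634 m/s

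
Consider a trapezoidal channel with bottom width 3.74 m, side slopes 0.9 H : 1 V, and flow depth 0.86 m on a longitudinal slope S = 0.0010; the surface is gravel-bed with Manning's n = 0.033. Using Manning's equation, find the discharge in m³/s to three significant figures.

2.77 m³/s

A = (b + z·y)·y = (3.74 + 0.9×0.86)×0.86 = 3.882 m²
P = b + 2y√(1+z²) = 3.74 + 2×0.86×√(1+0.9²) = 6.054 m
R = A/P = 3.882/6.054 = 0.6412 m
Q = (1/n)·A·R^(2/3)·S^(1/2) = (1/0.033) × 3.882 × 0.6412^(2/3) × 0.0010^(1/2) = 2.766 m³/s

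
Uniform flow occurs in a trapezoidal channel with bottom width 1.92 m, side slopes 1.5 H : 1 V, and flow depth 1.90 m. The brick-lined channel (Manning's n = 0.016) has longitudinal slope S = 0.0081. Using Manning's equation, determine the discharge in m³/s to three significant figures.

52.1 m³/s

A = (b + z·y)·y = (1.92 + 1.5×1.90)×1.90 = 9.063 m²
P = b + 2y√(1+z²) = 1.92 + 2×1.90×√(1+1.5²) = 8.771 m
R = A/P = 9.063/8.771 = 1.033 m
Q = (1/n)·A·R^(2/3)·S^(1/2) = (1/0.016) × 9.063 × 1.033^(2/3) × 0.0081^(1/2) = 52.11 m³/s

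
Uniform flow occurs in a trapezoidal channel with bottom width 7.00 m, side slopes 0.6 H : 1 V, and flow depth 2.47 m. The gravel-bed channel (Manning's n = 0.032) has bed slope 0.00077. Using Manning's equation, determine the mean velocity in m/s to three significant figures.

1.21 m/s

A = (b + z·y)·y = (7.00 + 0.6×2.47)×2.47 = 20.95 m²
P = b + 2y√(1+z²) = 7.00 + 2×2.47×√(1+0.6²) = 12.76 m
R = A/P = 20.95/12.76 = 1.642 m
Q = (1/n)·A·R^(2/3)·S^(1/2) = (1/0.032) × 20.95 × 1.642^(2/3) × 0.00077^(1/2) = 25.28 m³/s
V = Q/A = 25.28/20.95 = 1.207 m/s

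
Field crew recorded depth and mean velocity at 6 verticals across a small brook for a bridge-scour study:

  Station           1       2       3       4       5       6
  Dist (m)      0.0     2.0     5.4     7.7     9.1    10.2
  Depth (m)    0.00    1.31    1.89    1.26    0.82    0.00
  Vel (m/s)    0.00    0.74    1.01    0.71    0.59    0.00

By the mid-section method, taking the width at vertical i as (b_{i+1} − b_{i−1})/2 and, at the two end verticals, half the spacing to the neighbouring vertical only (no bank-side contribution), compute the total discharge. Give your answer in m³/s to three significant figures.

w_2 = (5.4 − 0.0)/2 = 2.7 m; q_2 = 0.74 × 1.31 × 2.7 = 2.617 m³/s
w_3 = (7.7 − 2.0)/2 = 2.85 m; q_3 = 1.01 × 1.89 × 2.85 = 5.440 m³/s
w_4 = (9.1 − 5.4)/2 = 1.85 m; q_4 = 0.71 × 1.26 × 1.85 = 1.655 m³/s
w_5 = (10.2 − 7.7)/2 = 1.25 m; q_5 = 0.59 × 0.82 × 1.25 = 0.6048 m³/s
Stations 1, 6 contribute zero (depth or velocity is 0).
Q = Σ qᵢ = 10.32 m³/s

10.3 m³/s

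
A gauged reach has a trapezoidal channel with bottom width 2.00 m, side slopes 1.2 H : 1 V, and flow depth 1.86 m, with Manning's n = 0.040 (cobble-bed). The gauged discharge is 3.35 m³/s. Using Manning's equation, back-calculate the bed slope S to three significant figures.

A = (b + z·y)·y = (2.00 + 1.2×1.86)×1.86 = 7.872 m²
P = b + 2y√(1+z²) = 2.00 + 2×1.86×√(1+1.2²) = 7.811 m
R = A/P = 7.872/7.811 = 1.008 m
S = (Q·n / (1·A·R^(2/3)))² = (3.35×0.040 / (1×7.872×1.005))² = 0.0002868

0.000287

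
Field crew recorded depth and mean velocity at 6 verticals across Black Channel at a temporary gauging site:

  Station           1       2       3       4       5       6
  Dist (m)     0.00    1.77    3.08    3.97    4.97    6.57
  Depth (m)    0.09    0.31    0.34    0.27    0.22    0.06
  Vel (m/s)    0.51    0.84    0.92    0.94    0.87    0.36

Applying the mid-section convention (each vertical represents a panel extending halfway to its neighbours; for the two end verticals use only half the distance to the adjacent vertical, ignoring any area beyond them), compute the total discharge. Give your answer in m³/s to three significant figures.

w_1 = (1.77 − 0.00)/2 = 0.885 m; q_1 = 0.51 × 0.09 × 0.885 = 0.04062 m³/s
w_2 = (3.08 − 0.00)/2 = 1.54 m; q_2 = 0.84 × 0.31 × 1.54 = 0.4010 m³/s
w_3 = (3.97 − 1.77)/2 = 1.1 m; q_3 = 0.92 × 0.34 × 1.1 = 0.3441 m³/s
w_4 = (4.97 − 3.08)/2 = 0.945 m; q_4 = 0.94 × 0.27 × 0.945 = 0.2398 m³/s
w_5 = (6.57 − 3.97)/2 = 1.3 m; q_5 = 0.87 × 0.22 × 1.3 = 0.2488 m³/s
w_6 = (6.57 − 4.97)/2 = 0.8 m; q_6 = 0.36 × 0.06 × 0.8 = 0.01728 m³/s
Q = Σ qᵢ = 1.292 m³/s

1.29 m³/s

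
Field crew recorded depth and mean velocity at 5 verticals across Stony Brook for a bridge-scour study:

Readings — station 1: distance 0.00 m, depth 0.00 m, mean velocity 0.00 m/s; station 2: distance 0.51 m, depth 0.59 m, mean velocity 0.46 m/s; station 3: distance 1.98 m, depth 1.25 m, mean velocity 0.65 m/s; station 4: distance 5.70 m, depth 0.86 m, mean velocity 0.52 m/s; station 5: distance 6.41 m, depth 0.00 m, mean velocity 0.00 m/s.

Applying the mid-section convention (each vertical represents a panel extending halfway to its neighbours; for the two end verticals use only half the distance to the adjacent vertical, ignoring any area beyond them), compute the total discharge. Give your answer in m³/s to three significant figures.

3.37 m³/s

w_2 = (1.98 − 0.00)/2 = 0.99 m; q_2 = 0.46 × 0.59 × 0.99 = 0.2687 m³/s
w_3 = (5.70 − 0.51)/2 = 2.595 m; q_3 = 0.65 × 1.25 × 2.595 = 2.108 m³/s
w_4 = (6.41 − 1.98)/2 = 2.215 m; q_4 = 0.52 × 0.86 × 2.215 = 0.9905 m³/s
Stations 1, 5 contribute zero (depth or velocity is 0).
Q = Σ qᵢ = 3.368 m³/s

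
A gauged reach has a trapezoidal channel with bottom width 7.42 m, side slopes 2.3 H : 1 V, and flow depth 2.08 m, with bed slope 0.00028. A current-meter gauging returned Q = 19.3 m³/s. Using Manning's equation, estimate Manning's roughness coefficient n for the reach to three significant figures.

0.0278

A = (b + z·y)·y = (7.42 + 2.3×2.08)×2.08 = 25.38 m²
P = b + 2y√(1+z²) = 7.42 + 2×2.08×√(1+2.3²) = 17.85 m
R = A/P = 25.38/17.85 = 1.422 m
n = (1/Q)·A·R^(2/3)·S^(1/2) = (1/19.3) × 25.38 × 1.264 × 0.01673 = 0.02783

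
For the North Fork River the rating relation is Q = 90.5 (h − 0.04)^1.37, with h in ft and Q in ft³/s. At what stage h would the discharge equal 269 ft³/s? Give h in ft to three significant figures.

2.25 ft

h − h₀ = (Q/C)^(1/b) = (269/90.5)^(1/1.37) = 2.215 ft
h = 0.04 + 2.215 = 2.255 ft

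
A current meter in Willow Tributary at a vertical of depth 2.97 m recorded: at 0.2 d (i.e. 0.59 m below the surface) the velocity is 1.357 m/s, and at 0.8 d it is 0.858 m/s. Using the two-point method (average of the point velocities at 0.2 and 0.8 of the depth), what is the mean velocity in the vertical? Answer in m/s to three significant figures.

v̄ = (1.357 + 0.858) / 2 = 1.108 m/s

1.11 m/s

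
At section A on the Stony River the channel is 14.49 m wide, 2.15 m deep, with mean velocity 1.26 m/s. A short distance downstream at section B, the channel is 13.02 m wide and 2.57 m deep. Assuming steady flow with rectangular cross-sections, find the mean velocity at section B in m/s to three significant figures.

Q = A₁V₁ = (14.49×2.15) × 1.26 = 39.25 m³/s
A₂ = 13.02 × 2.57 = 33.46 m²
V₂ = Q/A₂ = 39.25/33.46 = 1.173 m/s

1.17 m/s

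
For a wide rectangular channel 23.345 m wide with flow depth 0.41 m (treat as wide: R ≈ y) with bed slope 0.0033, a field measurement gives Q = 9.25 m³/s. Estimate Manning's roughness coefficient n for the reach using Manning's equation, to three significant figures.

0.0328

A = b·y = 23.345 × 0.41 = 9.571 m²
Wide channel: R ≈ y = 0.41 m
n = (1/Q)·A·R^(2/3)·S^(1/2) = (1/9.25) × 9.571 × 0.5519 × 0.05745 = 0.03281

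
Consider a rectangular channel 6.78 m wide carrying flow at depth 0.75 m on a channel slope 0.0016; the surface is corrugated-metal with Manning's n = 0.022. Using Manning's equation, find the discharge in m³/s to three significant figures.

A = b·y = 6.78 × 0.75 = 5.085 m²
P = b + 2y = 6.78 + 2×0.75 = 8.280 m
R = A/P = 5.085/8.280 = 0.6141 m
Q = (1/n)·A·R^(2/3)·S^(1/2) = (1/0.022) × 5.085 × 0.6141^(2/3) × 0.0016^(1/2) = 6.680 m³/s

6.68 m³/s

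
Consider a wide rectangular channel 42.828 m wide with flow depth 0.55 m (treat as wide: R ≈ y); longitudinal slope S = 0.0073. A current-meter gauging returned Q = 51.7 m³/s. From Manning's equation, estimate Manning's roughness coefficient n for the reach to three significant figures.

0.0261

A = b·y = 42.828 × 0.55 = 23.56 m²
Wide channel: R ≈ y = 0.55 m
n = (1/Q)·A·R^(2/3)·S^(1/2) = (1/51.7) × 23.56 × 0.6713 × 0.08544 = 0.02613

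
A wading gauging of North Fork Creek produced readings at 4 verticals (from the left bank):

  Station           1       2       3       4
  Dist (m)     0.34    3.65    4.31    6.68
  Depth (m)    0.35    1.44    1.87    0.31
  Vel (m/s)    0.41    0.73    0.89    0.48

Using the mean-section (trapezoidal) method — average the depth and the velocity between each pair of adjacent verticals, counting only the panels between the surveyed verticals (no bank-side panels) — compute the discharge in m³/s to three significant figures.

Panel 1-2: Δb = 3.31 m, d̄ = (0.35+1.44)/2 = 0.895, v̄ = (0.41+0.73)/2 = 0.57 → q = 3.31×0.895×0.57 = 1.689 m³/s
Panel 2-3: Δb = 0.66 m, d̄ = (1.44+1.87)/2 = 1.655, v̄ = (0.73+0.89)/2 = 0.81 → q = 0.66×1.655×0.81 = 0.8848 m³/s
Panel 3-4: Δb = 2.37 m, d̄ = (1.87+0.31)/2 = 1.09, v̄ = (0.89+0.48)/2 = 0.685 → q = 2.37×1.09×0.685 = 1.770 m³/s
Q = Σ q = 4.343 m³/s

4.34 m³/s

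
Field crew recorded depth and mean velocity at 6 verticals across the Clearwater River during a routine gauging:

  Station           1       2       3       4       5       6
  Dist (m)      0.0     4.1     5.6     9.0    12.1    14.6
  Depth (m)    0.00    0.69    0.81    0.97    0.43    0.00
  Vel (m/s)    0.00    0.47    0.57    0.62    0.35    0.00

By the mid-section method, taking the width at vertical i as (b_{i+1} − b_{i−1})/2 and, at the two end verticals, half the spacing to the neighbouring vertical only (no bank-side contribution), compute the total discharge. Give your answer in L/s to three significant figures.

4420 L/s

w_2 = (5.6 − 0.0)/2 = 2.8 m; q_2 = 0.47 × 0.69 × 2.8 = 0.9080 m³/s
w_3 = (9.0 − 4.1)/2 = 2.45 m; q_3 = 0.57 × 0.81 × 2.45 = 1.131 m³/s
w_4 = (12.1 − 5.6)/2 = 3.25 m; q_4 = 0.62 × 0.97 × 3.25 = 1.955 m³/s
w_5 = (14.6 − 9.0)/2 = 2.8 m; q_5 = 0.35 × 0.43 × 2.8 = 0.4214 m³/s
Stations 1, 6 contribute zero (depth or velocity is 0).
Q = Σ qᵢ = 4.415 m³/s
= 4.415 × 1000 = 4415 L/s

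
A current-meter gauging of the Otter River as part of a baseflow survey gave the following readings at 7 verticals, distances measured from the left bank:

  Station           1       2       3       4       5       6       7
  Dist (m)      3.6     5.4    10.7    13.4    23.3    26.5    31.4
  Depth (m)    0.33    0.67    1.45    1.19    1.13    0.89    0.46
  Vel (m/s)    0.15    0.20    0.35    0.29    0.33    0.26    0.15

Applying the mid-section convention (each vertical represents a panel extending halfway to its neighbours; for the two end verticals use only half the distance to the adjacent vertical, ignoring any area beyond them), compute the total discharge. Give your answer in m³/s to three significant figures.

w_1 = (5.4 − 3.6)/2 = 0.9 m; q_1 = 0.15 × 0.33 × 0.9 = 0.04455 m³/s
w_2 = (10.7 − 3.6)/2 = 3.55 m; q_2 = 0.20 × 0.67 × 3.55 = 0.4757 m³/s
w_3 = (13.4 − 5.4)/2 = 4 m; q_3 = 0.35 × 1.45 × 4 = 2.030 m³/s
w_4 = (23.3 − 10.7)/2 = 6.3 m; q_4 = 0.29 × 1.19 × 6.3 = 2.174 m³/s
w_5 = (26.5 − 13.4)/2 = 6.55 m; q_5 = 0.33 × 1.13 × 6.55 = 2.442 m³/s
w_6 = (31.4 − 23.3)/2 = 4.05 m; q_6 = 0.26 × 0.89 × 4.05 = 0.9372 m³/s
w_7 = (31.4 − 26.5)/2 = 2.45 m; q_7 = 0.15 × 0.46 × 2.45 = 0.1691 m³/s
Q = Σ qᵢ = 8.273 m³/s

8.27 m³/s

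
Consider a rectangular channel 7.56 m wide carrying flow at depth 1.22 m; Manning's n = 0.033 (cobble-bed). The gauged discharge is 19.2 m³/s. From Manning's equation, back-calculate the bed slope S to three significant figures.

A = b·y = 7.56 × 1.22 = 9.223 m²
P = b + 2y = 7.56 + 2×1.22 = 10.00 m
R = A/P = 9.223/10.00 = 0.9223 m
S = (Q·n / (1·A·R^(2/3)))² = (19.2×0.033 / (1×9.223×0.9475))² = 0.005256

0.00526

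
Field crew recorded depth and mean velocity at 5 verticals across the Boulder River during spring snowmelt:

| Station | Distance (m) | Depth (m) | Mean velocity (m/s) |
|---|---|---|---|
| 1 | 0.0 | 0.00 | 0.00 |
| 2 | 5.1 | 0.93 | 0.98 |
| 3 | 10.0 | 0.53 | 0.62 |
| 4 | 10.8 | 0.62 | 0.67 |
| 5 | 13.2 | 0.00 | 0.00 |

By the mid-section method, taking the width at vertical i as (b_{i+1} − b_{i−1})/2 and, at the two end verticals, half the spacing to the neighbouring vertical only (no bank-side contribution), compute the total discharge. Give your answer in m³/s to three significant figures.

w_2 = (10.0 − 0.0)/2 = 5 m; q_2 = 0.98 × 0.93 × 5 = 4.557 m³/s
w_3 = (10.8 − 5.1)/2 = 2.85 m; q_3 = 0.62 × 0.53 × 2.85 = 0.9365 m³/s
w_4 = (13.2 − 10.0)/2 = 1.6 m; q_4 = 0.67 × 0.62 × 1.6 = 0.6646 m³/s
Stations 1, 5 contribute zero (depth or velocity is 0).
Q = Σ qᵢ = 6.158 m³/s

6.16 m³/s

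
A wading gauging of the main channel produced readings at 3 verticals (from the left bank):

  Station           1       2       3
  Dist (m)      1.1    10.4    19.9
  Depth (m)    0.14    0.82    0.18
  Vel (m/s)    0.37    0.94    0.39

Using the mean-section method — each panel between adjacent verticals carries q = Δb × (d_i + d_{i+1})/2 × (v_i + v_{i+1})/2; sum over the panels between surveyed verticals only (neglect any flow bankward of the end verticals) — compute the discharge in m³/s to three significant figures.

6.08 m³/s

Panel 1-2: Δb = 9.3 m, d̄ = (0.14+0.82)/2 = 0.48, v̄ = (0.37+0.94)/2 = 0.655 → q = 9.3×0.48×0.655 = 2.924 m³/s
Panel 2-3: Δb = 9.5 m, d̄ = (0.82+0.18)/2 = 0.5, v̄ = (0.94+0.39)/2 = 0.665 → q = 9.5×0.5×0.665 = 3.159 m³/s
Q = Σ q = 6.083 m³/s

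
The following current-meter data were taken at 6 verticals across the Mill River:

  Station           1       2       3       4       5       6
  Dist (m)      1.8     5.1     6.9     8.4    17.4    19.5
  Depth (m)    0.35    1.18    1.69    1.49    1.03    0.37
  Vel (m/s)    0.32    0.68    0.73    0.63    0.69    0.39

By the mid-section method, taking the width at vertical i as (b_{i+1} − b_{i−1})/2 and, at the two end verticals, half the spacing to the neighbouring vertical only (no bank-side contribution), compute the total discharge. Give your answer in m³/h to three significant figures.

47800 m³/h

w_1 = (5.1 − 1.8)/2 = 1.65 m; q_1 = 0.32 × 0.35 × 1.65 = 0.1848 m³/s
w_2 = (6.9 − 1.8)/2 = 2.55 m; q_2 = 0.68 × 1.18 × 2.55 = 2.046 m³/s
w_3 = (8.4 − 5.1)/2 = 1.65 m; q_3 = 0.73 × 1.69 × 1.65 = 2.036 m³/s
w_4 = (17.4 − 6.9)/2 = 5.25 m; q_4 = 0.63 × 1.49 × 5.25 = 4.928 m³/s
w_5 = (19.5 − 8.4)/2 = 5.55 m; q_5 = 0.69 × 1.03 × 5.55 = 3.944 m³/s
w_6 = (19.5 − 17.4)/2 = 1.05 m; q_6 = 0.39 × 0.37 × 1.05 = 0.1515 m³/s
Q = Σ qᵢ = 13.29 m³/s
= 13.29 × 3600 = 47850 m³/h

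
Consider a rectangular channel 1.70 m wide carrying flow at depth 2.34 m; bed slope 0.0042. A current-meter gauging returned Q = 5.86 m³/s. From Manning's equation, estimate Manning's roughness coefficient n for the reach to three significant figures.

A = b·y = 1.70 × 2.34 = 3.978 m²
P = b + 2y = 1.70 + 2×2.34 = 6.380 m
R = A/P = 3.978/6.380 = 0.6235 m
n = (1/Q)·A·R^(2/3)·S^(1/2) = (1/5.86) × 3.978 × 0.7298 × 0.06481 = 0.03211

0.0321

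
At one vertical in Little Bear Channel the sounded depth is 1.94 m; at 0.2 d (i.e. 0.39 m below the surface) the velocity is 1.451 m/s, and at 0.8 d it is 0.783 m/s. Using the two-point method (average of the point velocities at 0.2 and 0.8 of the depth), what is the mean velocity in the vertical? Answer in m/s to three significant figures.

1.12 m/s

v̄ = (1.451 + 0.783) / 2 = 1.117 m/s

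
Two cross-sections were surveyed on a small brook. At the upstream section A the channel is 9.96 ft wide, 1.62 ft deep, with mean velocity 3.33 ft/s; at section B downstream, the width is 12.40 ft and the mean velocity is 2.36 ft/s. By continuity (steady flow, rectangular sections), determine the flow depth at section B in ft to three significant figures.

Q = A₁V₁ = (9.96×1.62) × 3.33 = 53.73 ft³/s
d₂ = Q/(b₂ V₂) = 53.73/(12.40×2.36) = 1.836 ft

1.84 ft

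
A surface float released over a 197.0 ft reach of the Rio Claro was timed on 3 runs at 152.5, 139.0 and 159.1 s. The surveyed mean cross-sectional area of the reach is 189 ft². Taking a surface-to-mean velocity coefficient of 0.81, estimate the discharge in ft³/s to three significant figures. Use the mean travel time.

201 ft³/s

t̄ = (152.5 + 139.0 + 159.1) / 3 = 150.2 s
v_surface = L / t̄ = 197.0 / 150.2 = 1.312 ft/s
v_mean = 0.81 × 1.312 = 1.062 ft/s
Q = A × v_mean = 189 × 1.062 = 200.8 ft³/s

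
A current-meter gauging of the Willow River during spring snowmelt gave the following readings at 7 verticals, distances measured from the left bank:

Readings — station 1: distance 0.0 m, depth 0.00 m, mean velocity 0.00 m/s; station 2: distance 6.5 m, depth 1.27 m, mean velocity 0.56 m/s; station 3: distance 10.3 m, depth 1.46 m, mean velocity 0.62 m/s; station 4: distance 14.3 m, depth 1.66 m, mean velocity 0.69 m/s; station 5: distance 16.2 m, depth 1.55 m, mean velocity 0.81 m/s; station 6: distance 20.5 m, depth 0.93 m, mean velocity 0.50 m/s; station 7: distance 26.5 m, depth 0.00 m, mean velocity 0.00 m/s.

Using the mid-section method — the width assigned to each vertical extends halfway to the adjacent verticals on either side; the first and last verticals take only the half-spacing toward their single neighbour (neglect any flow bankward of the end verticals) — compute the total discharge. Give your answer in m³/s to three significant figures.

w_2 = (10.3 − 0.0)/2 = 5.15 m; q_2 = 0.56 × 1.27 × 5.15 = 3.663 m³/s
w_3 = (14.3 − 6.5)/2 = 3.9 m; q_3 = 0.62 × 1.46 × 3.9 = 3.530 m³/s
w_4 = (16.2 − 10.3)/2 = 2.95 m; q_4 = 0.69 × 1.66 × 2.95 = 3.379 m³/s
w_5 = (20.5 − 14.3)/2 = 3.1 m; q_5 = 0.81 × 1.55 × 3.1 = 3.892 m³/s
w_6 = (26.5 − 16.2)/2 = 5.15 m; q_6 = 0.50 × 0.93 × 5.15 = 2.395 m³/s
Stations 1, 7 contribute zero (depth or velocity is 0).
Q = Σ qᵢ = 16.86 m³/s

16.9 m³/s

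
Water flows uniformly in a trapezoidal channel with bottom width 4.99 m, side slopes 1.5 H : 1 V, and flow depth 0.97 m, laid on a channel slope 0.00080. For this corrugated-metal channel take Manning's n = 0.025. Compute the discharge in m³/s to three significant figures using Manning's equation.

A = (b + z·y)·y = (4.99 + 1.5×0.97)×0.97 = 6.252 m²
P = b + 2y√(1+z²) = 4.99 + 2×0.97×√(1+1.5²) = 8.487 m
R = A/P = 6.252/8.487 = 0.7366 m
Q = (1/n)·A·R^(2/3)·S^(1/2) = (1/0.025) × 6.252 × 0.7366^(2/3) × 0.00080^(1/2) = 5.769 m³/s

5.77 m³/s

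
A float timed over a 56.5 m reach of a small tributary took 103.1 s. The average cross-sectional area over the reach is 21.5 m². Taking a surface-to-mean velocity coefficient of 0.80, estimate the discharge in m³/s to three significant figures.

v_surface = L / t̄ = 56.5 / 103.1 = 0.5480 m/s
v_mean = 0.80 × 0.5480 = 0.4384 m/s
Q = A × v_mean = 21.5 × 0.4384 = 9.426 m³/s

9.43 m³/s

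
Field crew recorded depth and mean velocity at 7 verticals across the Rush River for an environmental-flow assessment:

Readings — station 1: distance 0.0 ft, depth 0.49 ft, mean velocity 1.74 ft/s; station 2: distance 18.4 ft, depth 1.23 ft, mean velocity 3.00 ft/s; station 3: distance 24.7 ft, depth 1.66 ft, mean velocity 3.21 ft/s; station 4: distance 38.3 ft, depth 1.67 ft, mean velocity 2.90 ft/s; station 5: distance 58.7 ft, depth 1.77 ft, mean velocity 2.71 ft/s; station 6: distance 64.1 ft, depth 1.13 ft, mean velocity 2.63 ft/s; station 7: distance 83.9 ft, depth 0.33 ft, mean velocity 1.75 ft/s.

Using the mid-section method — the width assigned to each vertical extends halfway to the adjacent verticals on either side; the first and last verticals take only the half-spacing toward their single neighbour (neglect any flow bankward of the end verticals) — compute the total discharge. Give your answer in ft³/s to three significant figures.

w_1 = (18.4 − 0.0)/2 = 9.2 ft; q_1 = 1.74 × 0.49 × 9.2 = 7.844 ft³/s
w_2 = (24.7 − 0.0)/2 = 12.35 ft; q_2 = 3.00 × 1.23 × 12.35 = 45.57 ft³/s
w_3 = (38.3 − 18.4)/2 = 9.95 ft; q_3 = 3.21 × 1.66 × 9.95 = 53.02 ft³/s
w_4 = (58.7 − 24.7)/2 = 17 ft; q_4 = 2.90 × 1.67 × 17 = 82.33 ft³/s
w_5 = (64.1 − 38.3)/2 = 12.9 ft; q_5 = 2.71 × 1.77 × 12.9 = 61.88 ft³/s
w_6 = (83.9 − 58.7)/2 = 12.6 ft; q_6 = 2.63 × 1.13 × 12.6 = 37.45 ft³/s
w_7 = (83.9 − 64.1)/2 = 9.9 ft; q_7 = 1.75 × 0.33 × 9.9 = 5.717 ft³/s
Q = Σ qᵢ = 293.8 ft³/s

294 ft³/s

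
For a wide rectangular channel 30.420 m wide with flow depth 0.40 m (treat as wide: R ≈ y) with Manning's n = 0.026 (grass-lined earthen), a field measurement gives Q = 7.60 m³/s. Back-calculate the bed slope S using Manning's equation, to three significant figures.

A = b·y = 30.420 × 0.40 = 12.17 m²
Wide channel: R ≈ y = 0.40 m
S = (Q·n / (1·A·R^(2/3)))² = (7.60×0.026 / (1×12.17×0.5429))² = 0.0008948

0.000895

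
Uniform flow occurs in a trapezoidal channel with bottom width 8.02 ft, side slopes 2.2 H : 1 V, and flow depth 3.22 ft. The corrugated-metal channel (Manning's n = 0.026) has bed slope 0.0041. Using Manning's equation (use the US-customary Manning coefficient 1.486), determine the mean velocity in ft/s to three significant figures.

5.93 ft/s

A = (b + z·y)·y = (8.02 + 2.2×3.22)×3.22 = 48.63 ft²
P = b + 2y√(1+z²) = 8.02 + 2×3.22×√(1+2.2²) = 23.58 ft
R = A/P = 48.63/23.58 = 2.062 ft
Q = (1.486/n)·A·R^(2/3)·S^(1/2) = (1.486/0.026) × 48.63 × 2.062^(2/3) × 0.0041^(1/2) = 288.4 ft³/s
V = Q/A = 288.4/48.63 = 5.929 ft/s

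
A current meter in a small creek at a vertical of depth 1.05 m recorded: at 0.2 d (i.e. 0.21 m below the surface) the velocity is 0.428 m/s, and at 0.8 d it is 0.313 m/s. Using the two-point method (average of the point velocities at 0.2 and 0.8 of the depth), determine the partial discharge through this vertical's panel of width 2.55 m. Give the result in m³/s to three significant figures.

v̄ = (0.428 + 0.313) / 2 = 0.3705 m/s
q = v̄ × d × w = 0.3705 × 1.05 × 2.55 = 0.9920 m³/s

0.992 m³/s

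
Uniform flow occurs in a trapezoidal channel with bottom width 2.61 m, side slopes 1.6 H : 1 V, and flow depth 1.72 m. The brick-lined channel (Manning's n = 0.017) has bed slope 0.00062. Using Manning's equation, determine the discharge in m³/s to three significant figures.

13.6 m³/s

A = (b + z·y)·y = (2.61 + 1.6×1.72)×1.72 = 9.223 m²
P = b + 2y√(1+z²) = 2.61 + 2×1.72×√(1+1.6²) = 9.101 m
R = A/P = 9.223/9.101 = 1.013 m
Q = (1/n)·A·R^(2/3)·S^(1/2) = (1/0.017) × 9.223 × 1.013^(2/3) × 0.00062^(1/2) = 13.63 m³/s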